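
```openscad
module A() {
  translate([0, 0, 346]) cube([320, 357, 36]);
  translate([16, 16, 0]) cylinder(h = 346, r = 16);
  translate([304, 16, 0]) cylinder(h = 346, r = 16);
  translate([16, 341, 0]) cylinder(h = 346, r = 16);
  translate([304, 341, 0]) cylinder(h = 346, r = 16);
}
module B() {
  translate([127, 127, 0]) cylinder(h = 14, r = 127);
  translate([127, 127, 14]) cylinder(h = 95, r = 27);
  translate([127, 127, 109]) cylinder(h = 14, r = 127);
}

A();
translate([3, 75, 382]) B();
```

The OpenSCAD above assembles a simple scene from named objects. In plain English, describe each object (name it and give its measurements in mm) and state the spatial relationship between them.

A is a simple wooden stool: a rectangular seat 320 mm (x) by 357 mm (y), 36 mm thick, top face at z = 382 mm, on four round legs, each 32 mm in diameter. The legs rest on z = 0, each leg's axis is inset half a diameter from the nearest pair of seat edges (so the leg's bounding box is flush with the corner).

B is a spool: two coaxial disc flanges of radius 127 mm and thickness 14 mm, joined by a core cylinder of radius 27 mm and height 95 mm. The lower flange rests on z = 0 and the three cylinders share a vertical axis.

The spool is on top of the stool.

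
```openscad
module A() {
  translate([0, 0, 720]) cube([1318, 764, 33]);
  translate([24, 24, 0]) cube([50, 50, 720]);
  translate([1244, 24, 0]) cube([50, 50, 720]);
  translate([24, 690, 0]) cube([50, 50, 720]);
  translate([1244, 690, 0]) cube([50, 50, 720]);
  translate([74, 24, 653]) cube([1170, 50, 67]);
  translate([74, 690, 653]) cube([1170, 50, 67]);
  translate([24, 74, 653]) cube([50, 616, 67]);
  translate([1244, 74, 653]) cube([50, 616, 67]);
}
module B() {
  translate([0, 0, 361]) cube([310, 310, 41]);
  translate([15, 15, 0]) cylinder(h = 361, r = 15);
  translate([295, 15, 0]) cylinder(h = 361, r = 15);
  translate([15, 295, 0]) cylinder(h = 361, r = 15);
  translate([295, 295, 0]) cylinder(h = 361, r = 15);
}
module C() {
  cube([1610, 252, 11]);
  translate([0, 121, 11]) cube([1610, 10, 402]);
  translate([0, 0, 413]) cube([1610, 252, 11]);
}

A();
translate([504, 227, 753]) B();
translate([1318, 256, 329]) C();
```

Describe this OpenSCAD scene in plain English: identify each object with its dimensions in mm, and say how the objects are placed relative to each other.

A is a table with a 1318×764 mm rectangular top, 33 mm thick, top surface at z = 753 mm, supported by four 50×50 mm square legs, each inset 24 mm from the nearest pair of top edges, running from the floor. Four apron rails, 50 mm thick and 67 mm tall, run between adjacent legs with their top edges flush with the underside of the top and their outer faces flush with the legs' outer faces.

B is a simple wooden stool: a rectangular seat 310 mm (x) by 310 mm (y), 41 mm thick, top face at z = 402 mm, on four round legs, each 30 mm in diameter. The legs rest on z = 0, each leg's axis is inset half a diameter from the nearest pair of seat edges (so the leg's bounding box is flush with the corner).

C is an I-beam lying along x, 1610 mm long. Overall section height 424 mm. Two flanges 252 mm wide (y) and 11 mm thick, one on the floor and one at the top; a web 10 mm thick runs between them, centred on the flange width.

The stool is on top of the table, centred. The I-beam is beside the table with their tops flush at z = 753.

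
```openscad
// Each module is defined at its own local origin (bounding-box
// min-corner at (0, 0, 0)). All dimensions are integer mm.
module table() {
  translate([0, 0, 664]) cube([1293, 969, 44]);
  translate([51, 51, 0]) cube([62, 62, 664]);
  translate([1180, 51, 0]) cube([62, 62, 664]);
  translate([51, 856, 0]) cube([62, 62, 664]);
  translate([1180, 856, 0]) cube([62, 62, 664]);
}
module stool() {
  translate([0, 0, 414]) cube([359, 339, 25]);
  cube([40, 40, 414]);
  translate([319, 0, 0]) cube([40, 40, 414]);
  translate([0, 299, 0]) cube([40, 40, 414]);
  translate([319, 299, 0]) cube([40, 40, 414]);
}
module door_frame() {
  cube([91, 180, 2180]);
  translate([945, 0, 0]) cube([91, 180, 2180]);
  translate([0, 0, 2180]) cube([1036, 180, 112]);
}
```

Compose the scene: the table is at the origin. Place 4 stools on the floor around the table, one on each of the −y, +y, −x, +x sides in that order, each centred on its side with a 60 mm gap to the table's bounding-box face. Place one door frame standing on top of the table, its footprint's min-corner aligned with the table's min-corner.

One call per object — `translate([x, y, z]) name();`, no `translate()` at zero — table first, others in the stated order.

table();
translate([467, -399, 0]) stool();
translate([467, 1029, 0]) stool();
translate([-419, 315, 0]) stool();
translate([1353, 315, 0]) stool();
translate([0, 0, 708]) door_frame();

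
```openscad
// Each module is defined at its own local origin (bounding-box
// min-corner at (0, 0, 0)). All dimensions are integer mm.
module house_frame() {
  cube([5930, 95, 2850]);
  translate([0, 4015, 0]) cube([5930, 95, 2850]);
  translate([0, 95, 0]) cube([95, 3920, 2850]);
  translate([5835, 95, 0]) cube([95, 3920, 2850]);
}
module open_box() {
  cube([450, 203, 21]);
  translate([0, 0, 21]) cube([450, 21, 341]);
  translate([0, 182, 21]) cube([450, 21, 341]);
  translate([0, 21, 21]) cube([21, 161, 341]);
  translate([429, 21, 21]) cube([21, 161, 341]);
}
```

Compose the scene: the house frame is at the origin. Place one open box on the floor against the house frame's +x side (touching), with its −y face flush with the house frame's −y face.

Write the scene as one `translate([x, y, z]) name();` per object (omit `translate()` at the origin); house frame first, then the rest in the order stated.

house_frame();
translate([5930, 0, 0]) open_box();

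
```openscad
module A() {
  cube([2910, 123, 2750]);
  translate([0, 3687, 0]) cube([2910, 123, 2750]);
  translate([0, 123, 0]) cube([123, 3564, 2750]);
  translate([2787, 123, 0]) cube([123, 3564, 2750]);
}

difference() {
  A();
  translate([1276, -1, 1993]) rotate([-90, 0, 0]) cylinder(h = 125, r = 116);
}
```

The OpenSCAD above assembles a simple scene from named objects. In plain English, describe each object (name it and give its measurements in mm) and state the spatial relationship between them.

A is the wall frame of a small rectangular building: four walls, each 2750 mm tall and 123 mm thick, enclosing a footprint 2910 mm (x) by 3810 mm (y) outside-to-outside, with no floor or roof. The front and back walls (the −y and +y sides) span the full width; the two side walls fit between them.

The house frame has a circular hole of radius 116 mm through its front wall, centred at (x = 1276, z = 1993).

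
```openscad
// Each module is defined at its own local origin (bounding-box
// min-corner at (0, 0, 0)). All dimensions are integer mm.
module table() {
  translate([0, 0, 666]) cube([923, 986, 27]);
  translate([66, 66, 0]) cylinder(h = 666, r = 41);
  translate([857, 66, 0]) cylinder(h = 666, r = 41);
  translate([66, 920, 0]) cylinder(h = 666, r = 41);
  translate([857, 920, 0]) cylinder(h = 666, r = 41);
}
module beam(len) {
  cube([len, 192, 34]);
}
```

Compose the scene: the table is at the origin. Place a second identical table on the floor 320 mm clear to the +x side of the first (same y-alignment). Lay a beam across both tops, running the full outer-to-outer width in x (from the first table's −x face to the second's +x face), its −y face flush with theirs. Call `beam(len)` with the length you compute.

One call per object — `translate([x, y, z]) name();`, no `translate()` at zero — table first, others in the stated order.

table();
translate([1243, 0, 0]) table();
translate([0, 0, 693]) beam(2166);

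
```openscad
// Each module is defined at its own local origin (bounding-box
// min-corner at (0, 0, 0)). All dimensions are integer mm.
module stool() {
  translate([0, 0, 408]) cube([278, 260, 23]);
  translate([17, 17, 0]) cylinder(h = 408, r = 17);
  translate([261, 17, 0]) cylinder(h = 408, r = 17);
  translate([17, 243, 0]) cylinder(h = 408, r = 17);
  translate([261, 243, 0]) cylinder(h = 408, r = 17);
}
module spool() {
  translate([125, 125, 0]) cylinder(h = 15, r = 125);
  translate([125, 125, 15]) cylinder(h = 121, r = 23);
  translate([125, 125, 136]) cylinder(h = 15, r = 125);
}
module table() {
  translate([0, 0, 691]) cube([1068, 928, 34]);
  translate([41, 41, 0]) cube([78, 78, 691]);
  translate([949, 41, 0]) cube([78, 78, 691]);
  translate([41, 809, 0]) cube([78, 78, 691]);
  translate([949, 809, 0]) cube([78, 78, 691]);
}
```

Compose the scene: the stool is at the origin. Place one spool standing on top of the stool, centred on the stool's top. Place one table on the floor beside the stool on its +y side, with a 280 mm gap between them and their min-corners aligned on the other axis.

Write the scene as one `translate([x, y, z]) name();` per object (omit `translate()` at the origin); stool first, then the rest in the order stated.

stool();
translate([14, 5, 431]) spool();
translate([0, 540, 0]) table();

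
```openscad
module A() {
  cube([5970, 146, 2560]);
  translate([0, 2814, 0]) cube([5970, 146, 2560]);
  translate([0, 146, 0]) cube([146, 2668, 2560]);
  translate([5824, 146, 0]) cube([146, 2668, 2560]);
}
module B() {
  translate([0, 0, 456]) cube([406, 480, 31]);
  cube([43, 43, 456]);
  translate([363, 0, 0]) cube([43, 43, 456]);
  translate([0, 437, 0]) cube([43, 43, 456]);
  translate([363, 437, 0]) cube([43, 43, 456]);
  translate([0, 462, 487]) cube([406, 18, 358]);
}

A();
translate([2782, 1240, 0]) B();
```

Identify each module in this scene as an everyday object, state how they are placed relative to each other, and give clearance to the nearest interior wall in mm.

A is a house frame. B is a chair. The chair sits inside the house frame, centred. The clearance to the nearest interior wall is 1094 mm.

Clearances: x = 2636, y = 1094; minimum 1094 mm.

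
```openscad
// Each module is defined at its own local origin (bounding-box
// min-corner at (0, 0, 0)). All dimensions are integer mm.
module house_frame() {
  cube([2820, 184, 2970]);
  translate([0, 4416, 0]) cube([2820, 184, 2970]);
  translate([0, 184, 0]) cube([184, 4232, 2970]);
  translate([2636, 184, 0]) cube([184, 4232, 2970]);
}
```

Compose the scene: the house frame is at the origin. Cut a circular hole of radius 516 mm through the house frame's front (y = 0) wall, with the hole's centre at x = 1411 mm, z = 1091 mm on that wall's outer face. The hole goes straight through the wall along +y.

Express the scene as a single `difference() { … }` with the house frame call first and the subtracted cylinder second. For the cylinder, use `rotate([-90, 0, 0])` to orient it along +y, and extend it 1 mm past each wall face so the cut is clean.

difference() {
  house_frame();
  translate([1411, -1, 1091]) rotate([-90, 0, 0]) cylinder(h = 186, r = 516);
}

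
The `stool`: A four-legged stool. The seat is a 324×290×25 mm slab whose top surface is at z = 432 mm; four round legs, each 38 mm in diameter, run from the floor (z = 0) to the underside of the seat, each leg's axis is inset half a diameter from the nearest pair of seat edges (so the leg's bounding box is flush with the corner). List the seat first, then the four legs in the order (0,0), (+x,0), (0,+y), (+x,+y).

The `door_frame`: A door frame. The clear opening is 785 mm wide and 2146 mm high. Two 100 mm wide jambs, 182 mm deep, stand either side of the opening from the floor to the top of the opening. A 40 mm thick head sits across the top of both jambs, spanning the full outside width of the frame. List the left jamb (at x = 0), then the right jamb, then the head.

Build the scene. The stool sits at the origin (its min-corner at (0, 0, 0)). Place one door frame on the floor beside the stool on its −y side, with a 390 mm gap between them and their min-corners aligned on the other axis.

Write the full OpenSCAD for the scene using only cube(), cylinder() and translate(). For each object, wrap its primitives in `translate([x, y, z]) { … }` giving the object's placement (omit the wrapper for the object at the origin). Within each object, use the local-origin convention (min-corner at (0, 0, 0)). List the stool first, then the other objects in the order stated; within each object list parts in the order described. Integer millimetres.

translate([0, 0, 407]) cube([324, 290, 25]);
translate([19, 19, 0]) cylinder(h = 407, r = 19);
translate([305, 19, 0]) cylinder(h = 407, r = 19);
translate([19, 271, 0]) cylinder(h = 407, r = 19);
translate([305, 271, 0]) cylinder(h = 407, r = 19);
translate([0, -572, 0]) {
  cube([100, 182, 2146]);
  translate([885, 0, 0]) cube([100, 182, 2146]);
  translate([0, 0, 2146]) cube([985, 182, 40]);
}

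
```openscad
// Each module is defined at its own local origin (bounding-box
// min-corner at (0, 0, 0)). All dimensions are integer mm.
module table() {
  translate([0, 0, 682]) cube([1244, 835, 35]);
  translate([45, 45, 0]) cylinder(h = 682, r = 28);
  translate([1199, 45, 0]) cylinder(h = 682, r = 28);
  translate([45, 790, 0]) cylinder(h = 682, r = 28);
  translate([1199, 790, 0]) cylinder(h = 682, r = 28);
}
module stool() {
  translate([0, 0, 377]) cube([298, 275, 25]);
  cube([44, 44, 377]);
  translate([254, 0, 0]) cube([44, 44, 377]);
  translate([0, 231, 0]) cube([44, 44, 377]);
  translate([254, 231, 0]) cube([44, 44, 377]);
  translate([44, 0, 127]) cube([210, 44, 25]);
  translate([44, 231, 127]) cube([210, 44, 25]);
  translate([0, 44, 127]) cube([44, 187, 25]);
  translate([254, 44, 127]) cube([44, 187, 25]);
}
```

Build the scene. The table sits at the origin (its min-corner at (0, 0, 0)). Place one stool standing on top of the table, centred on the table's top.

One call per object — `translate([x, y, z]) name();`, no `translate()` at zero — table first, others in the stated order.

table();
translate([473, 280, 717]) stool();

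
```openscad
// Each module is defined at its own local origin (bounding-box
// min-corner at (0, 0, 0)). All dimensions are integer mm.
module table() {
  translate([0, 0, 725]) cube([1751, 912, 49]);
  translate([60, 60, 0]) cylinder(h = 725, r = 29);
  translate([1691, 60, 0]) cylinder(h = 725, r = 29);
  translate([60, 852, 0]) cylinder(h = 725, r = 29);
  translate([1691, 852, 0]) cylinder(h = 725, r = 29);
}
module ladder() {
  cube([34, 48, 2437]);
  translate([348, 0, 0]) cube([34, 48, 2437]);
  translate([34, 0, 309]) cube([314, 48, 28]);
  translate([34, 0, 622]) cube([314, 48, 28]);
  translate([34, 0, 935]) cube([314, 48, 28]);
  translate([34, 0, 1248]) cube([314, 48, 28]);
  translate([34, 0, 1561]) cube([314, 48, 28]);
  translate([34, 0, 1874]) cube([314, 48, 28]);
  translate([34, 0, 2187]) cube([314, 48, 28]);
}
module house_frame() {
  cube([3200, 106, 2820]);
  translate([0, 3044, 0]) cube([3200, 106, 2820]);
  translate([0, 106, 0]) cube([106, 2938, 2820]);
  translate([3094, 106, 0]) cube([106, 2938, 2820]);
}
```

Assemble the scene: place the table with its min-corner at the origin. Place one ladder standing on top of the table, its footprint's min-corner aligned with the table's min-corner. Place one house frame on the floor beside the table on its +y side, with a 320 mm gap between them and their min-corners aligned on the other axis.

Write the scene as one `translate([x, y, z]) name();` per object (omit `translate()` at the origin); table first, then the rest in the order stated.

table();
translate([0, 0, 774]) ladder();
translate([0, 1232, 0]) house_frame();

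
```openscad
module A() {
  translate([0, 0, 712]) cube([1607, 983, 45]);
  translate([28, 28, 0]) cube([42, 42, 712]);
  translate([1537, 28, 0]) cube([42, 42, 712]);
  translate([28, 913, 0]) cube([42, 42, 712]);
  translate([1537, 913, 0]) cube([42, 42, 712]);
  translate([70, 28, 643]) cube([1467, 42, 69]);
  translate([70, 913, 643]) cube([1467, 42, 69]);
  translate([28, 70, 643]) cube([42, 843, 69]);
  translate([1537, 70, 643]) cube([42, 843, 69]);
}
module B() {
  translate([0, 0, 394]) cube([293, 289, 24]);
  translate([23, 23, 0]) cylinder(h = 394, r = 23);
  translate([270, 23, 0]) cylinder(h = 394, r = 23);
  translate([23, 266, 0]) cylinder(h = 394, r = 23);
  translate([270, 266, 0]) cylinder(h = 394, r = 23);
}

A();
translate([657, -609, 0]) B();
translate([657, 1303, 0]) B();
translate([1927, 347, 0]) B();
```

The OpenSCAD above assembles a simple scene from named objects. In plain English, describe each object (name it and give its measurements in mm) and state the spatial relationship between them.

A is a table: top 1607 mm (x) × 983 mm (y), 45 mm thick, upper face at z = 757 mm, on four 42×42 mm square legs, each inset 28 mm from the nearest pair of top edges, running from z = 0 to the bottom of the top. Four apron rails, 42 mm thick and 69 mm tall, run between adjacent legs with their top edges flush with the underside of the top and their outer faces flush with the legs' outer faces.

B is a simple wooden stool: a rectangular seat 293 mm (x) by 289 mm (y), 24 mm thick, top face at z = 418 mm, on four round legs, each 46 mm in diameter. The legs rest on z = 0, each leg's axis is inset half a diameter from the nearest pair of seat edges (so the leg's bounding box is flush with the corner).

Three stools sit around the table at the −y, +y, +x sides.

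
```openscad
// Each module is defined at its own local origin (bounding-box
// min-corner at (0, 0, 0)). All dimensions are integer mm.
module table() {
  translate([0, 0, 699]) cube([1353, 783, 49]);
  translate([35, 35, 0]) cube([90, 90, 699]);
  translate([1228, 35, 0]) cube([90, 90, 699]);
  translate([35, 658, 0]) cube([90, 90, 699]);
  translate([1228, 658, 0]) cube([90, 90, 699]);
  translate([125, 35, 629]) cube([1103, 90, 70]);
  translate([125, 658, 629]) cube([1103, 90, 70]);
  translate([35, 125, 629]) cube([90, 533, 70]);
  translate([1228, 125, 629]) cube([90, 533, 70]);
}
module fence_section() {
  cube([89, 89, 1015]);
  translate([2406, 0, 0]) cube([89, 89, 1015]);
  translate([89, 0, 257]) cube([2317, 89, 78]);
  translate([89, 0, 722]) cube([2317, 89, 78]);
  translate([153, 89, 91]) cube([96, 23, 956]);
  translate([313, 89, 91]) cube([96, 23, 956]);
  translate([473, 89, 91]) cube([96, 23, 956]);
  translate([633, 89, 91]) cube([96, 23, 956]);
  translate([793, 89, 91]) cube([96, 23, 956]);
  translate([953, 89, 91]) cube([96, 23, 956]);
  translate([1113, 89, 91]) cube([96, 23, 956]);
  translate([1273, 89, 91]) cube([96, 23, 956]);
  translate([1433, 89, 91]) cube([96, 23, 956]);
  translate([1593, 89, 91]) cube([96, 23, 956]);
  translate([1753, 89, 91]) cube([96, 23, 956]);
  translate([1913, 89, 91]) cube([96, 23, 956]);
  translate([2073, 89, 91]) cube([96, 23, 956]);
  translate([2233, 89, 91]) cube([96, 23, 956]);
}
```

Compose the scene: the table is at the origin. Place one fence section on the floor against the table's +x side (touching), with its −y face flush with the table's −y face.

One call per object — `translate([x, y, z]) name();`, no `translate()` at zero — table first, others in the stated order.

table();
translate([1353, 0, 0]) fence_section();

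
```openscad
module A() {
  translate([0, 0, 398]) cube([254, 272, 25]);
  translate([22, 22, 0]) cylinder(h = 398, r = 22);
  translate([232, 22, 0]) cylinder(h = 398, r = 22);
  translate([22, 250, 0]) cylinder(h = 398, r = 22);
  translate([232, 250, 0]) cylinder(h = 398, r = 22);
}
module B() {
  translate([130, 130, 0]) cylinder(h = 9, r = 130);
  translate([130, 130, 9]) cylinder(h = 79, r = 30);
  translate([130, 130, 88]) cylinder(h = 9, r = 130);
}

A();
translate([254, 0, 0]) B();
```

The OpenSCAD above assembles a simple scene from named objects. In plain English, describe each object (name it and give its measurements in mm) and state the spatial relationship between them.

A is a four-legged stool. The seat is a 254×272×25 mm slab whose top surface is at z = 423 mm; four round legs, each 44 mm in diameter, run from the floor (z = 0) to the underside of the seat, each leg's axis is inset half a diameter from the nearest pair of seat edges (so the leg's bounding box is flush with the corner).

B is a spool: two coaxial disc flanges of radius 130 mm and thickness 9 mm, joined by a core cylinder of radius 30 mm and height 79 mm. The lower flange rests on z = 0 and the three cylinders share a vertical axis.

The spool is against the stool's +x side, with their −y faces flush.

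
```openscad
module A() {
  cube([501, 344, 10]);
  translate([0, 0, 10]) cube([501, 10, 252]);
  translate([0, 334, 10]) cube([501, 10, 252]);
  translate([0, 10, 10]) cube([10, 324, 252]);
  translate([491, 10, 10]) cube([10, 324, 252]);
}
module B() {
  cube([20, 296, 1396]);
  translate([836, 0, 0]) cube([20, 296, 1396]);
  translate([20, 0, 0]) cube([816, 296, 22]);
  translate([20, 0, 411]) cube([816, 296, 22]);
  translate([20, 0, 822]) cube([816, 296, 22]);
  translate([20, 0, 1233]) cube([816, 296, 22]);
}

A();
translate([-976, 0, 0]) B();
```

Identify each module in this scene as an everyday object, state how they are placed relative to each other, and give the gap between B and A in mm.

The bookshelf's nearest face is 120 mm from the open box's −x face.

A is an open box. B is a bookshelf. The bookshelf is on the floor beside the open box on its −x side. The gap between the bookshelf and the open box is 120 mm.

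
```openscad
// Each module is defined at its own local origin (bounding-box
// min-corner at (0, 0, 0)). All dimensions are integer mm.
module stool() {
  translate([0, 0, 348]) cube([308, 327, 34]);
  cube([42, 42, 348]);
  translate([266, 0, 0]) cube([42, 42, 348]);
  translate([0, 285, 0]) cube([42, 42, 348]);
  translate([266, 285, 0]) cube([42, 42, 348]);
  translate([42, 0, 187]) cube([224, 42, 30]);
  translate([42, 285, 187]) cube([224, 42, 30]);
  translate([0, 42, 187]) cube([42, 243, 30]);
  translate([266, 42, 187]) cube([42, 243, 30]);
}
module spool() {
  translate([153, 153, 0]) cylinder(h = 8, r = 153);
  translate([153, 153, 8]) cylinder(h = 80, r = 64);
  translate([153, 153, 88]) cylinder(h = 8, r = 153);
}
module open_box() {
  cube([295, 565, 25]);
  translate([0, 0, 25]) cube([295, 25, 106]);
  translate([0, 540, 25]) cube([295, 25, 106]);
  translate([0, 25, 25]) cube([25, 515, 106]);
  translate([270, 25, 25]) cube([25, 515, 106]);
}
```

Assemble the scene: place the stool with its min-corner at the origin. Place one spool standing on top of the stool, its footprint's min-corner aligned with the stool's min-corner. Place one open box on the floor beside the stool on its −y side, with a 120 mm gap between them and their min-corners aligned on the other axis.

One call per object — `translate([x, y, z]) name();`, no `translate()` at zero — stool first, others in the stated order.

stool();
translate([0, 0, 382]) spool();
translate([0, -685, 0]) open_box();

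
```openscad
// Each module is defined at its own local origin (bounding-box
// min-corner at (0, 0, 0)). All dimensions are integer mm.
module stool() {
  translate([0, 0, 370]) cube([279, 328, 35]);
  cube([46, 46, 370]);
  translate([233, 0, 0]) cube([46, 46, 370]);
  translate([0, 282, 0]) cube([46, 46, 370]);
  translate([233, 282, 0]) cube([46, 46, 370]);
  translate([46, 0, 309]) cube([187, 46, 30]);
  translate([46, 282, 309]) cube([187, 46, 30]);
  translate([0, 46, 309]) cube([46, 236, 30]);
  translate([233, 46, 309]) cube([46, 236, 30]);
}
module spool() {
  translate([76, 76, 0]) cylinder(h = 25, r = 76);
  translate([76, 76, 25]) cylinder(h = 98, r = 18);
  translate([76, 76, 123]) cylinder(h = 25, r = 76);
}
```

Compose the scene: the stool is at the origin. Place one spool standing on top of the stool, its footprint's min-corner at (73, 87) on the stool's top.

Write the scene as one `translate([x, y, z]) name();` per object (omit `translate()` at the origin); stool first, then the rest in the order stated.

stool();
translate([73, 87, 405]) spool();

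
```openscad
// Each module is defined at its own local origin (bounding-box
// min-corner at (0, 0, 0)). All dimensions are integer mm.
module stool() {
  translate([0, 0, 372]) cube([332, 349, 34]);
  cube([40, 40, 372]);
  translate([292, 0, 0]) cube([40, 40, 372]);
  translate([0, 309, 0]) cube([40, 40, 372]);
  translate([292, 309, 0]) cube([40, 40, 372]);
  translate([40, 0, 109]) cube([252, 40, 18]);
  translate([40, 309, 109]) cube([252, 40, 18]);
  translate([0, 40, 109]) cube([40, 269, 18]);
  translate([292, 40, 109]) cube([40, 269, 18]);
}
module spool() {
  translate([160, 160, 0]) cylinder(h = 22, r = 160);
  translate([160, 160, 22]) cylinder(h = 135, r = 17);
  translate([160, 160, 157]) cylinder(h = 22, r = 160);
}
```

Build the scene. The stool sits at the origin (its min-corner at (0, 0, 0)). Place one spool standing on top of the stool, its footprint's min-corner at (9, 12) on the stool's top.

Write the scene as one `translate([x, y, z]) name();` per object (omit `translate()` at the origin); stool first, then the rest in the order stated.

stool();
translate([9, 12, 406]) spool();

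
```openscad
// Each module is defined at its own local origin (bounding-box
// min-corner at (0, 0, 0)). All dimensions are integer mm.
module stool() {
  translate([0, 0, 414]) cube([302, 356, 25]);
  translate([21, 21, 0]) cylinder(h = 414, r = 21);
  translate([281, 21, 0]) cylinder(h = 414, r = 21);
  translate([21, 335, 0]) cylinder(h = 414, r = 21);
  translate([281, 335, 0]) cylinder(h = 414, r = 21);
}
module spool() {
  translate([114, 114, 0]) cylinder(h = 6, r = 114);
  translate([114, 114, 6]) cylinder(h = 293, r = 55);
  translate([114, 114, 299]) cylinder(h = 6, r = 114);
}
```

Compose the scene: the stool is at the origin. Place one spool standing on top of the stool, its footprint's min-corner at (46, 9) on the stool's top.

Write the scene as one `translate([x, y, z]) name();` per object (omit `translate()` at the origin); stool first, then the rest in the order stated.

stool();
translate([46, 9, 439]) spool();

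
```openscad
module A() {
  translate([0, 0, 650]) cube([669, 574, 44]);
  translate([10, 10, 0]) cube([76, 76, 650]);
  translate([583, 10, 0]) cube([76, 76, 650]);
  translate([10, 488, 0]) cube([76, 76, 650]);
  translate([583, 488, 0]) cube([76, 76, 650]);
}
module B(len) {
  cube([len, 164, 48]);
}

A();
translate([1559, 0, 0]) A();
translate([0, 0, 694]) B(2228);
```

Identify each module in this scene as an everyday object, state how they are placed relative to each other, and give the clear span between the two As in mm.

A is a table. B is a beam. A beam spans the tops of two tables. The clear span between the two tables is 890 mm.

Second table starts at x = 1559; first ends at x = 669; clear span = 1559 − 669 = 890 mm.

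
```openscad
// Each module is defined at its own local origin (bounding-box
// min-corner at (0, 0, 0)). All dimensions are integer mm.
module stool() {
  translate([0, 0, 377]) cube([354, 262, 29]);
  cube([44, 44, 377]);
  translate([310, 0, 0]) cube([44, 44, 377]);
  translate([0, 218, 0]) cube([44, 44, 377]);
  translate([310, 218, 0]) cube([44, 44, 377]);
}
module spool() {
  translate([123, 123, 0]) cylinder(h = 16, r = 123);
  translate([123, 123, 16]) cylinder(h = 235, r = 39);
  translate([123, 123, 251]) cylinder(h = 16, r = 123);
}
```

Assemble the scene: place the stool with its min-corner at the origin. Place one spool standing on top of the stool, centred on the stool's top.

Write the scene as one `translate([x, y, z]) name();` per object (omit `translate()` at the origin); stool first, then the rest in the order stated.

stool();
translate([54, 8, 406]) spool();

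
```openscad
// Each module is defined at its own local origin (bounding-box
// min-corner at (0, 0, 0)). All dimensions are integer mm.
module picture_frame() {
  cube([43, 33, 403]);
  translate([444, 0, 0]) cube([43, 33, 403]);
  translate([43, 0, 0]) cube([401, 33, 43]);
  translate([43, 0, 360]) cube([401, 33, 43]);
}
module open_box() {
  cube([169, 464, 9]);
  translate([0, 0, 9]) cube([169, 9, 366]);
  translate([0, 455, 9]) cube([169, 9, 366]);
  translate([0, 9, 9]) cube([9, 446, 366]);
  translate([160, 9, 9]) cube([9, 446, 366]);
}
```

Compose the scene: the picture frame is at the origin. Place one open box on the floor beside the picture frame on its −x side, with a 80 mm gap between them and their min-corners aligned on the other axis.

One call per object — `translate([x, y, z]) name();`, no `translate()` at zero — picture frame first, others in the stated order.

picture_frame();
translate([-249, 0, 0]) open_box();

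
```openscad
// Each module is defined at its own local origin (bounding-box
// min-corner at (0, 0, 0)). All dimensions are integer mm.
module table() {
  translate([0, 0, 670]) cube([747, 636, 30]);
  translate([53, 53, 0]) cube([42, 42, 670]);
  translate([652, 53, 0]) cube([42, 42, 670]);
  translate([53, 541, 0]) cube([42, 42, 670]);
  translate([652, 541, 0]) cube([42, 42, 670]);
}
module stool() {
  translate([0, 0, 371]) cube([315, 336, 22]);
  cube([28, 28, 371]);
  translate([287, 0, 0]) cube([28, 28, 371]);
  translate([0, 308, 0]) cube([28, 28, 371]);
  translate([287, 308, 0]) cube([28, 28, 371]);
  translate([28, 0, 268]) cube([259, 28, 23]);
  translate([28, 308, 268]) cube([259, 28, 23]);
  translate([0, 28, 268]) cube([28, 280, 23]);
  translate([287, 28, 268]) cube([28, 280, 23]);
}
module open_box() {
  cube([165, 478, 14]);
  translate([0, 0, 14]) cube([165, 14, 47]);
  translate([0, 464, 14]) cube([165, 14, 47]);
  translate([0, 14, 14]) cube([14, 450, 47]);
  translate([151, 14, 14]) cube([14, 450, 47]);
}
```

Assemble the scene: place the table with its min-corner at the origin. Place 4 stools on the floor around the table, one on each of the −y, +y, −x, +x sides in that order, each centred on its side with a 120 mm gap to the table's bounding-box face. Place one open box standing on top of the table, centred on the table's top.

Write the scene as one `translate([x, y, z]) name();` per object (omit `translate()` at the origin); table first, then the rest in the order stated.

table();
translate([216, -456, 0]) stool();
translate([216, 756, 0]) stool();
translate([-435, 150, 0]) stool();
translate([867, 150, 0]) stool();
translate([291, 79, 700]) open_box();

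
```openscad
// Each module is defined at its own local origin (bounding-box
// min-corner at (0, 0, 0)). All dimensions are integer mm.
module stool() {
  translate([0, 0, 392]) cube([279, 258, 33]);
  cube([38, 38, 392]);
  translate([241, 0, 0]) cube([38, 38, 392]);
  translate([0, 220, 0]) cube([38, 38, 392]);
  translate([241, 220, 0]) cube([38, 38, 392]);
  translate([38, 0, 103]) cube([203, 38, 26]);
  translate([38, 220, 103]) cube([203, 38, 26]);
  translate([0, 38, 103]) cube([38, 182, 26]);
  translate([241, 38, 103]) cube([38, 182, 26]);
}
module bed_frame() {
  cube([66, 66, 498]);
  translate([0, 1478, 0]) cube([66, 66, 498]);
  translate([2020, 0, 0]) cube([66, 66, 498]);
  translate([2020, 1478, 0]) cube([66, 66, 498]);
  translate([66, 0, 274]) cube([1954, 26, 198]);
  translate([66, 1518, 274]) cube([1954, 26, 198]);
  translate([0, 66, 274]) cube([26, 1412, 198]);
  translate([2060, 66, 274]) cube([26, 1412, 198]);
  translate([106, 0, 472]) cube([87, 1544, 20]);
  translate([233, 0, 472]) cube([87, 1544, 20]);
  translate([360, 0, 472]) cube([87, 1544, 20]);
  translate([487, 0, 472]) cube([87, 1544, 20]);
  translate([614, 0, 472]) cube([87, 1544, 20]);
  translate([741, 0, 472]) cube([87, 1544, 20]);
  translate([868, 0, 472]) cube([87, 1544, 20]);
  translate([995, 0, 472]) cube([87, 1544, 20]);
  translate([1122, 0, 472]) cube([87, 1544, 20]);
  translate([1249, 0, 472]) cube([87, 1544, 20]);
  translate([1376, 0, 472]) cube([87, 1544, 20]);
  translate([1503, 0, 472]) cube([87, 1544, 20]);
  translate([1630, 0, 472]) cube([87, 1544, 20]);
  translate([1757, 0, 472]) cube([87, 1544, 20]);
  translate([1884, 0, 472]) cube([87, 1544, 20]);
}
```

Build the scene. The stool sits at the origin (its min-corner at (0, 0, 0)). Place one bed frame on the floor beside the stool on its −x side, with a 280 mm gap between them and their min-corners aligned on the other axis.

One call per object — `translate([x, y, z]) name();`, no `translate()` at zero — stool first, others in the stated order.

stool();
translate([-2366, 0, 0]) bed_frame();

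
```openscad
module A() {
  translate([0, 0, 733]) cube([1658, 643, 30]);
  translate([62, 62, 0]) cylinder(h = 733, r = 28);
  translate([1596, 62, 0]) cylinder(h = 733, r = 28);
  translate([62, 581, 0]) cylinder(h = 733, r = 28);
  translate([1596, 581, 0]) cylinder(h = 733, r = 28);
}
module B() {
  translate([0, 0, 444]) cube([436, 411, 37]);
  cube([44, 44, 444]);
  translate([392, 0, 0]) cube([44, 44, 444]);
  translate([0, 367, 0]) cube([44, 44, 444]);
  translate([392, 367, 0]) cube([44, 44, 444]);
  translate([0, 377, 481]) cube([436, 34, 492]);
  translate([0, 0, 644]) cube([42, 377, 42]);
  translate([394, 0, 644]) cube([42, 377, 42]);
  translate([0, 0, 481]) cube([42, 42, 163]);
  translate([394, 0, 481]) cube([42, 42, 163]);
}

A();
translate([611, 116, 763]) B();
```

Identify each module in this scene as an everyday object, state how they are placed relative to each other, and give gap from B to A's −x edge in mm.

The chair's min-x is at 611; the table's min-x is 0; gap = 611 mm.

A is a table. B is a chair. The chair is on top of the table, centred. The gap from the chair to the table's −x edge is 611 mm.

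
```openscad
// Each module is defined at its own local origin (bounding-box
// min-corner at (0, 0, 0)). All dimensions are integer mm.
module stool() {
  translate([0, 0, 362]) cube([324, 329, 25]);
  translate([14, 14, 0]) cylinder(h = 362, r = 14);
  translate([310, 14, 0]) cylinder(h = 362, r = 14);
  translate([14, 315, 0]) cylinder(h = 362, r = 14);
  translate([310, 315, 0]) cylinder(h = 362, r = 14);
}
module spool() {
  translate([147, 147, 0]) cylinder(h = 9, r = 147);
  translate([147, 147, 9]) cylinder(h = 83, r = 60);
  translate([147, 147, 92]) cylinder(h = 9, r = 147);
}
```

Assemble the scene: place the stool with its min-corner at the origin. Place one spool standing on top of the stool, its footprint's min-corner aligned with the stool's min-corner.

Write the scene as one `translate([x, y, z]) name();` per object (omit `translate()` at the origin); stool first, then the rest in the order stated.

stool();
translate([0, 0, 387]) spool();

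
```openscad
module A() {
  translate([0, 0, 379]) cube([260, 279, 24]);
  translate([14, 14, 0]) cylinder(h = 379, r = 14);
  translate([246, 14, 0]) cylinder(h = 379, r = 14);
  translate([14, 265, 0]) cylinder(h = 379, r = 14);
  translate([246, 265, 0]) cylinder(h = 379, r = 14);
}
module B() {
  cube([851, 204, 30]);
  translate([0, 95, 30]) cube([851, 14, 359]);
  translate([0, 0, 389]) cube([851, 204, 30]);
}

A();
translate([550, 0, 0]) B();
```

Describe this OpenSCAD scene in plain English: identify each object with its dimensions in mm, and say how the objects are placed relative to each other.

A is a simple wooden stool: a rectangular seat 260 mm (x) by 279 mm (y), 24 mm thick, top face at z = 403 mm, on four round legs, each 28 mm in diameter. The legs rest on z = 0, each leg's axis is inset half a diameter from the nearest pair of seat edges (so the leg's bounding box is flush with the corner).

B is an I-beam lying along x, 851 mm long. Overall section height 419 mm. Two flanges 204 mm wide (y) and 30 mm thick, one on the floor and one at the top; a web 14 mm thick runs between them, centred on the flange width.

The I-beam is on the floor beside the stool on its +x side.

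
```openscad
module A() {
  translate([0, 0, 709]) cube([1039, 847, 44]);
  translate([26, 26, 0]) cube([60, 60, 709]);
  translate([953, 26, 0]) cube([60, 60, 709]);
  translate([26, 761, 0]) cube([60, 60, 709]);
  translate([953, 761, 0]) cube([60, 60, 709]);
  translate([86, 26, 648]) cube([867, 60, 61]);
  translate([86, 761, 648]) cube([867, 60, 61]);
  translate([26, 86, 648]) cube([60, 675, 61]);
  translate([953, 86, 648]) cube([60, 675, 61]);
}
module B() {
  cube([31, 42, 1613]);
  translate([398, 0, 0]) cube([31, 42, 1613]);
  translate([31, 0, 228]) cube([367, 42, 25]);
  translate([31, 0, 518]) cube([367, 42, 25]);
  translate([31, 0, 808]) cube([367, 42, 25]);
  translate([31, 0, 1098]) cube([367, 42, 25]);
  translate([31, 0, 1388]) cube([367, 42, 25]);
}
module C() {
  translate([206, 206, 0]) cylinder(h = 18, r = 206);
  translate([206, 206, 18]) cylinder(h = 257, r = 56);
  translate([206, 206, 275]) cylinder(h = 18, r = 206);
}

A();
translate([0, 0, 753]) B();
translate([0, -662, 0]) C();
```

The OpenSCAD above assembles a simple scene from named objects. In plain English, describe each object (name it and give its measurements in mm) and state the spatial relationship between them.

A is a table with a 1039×847 mm rectangular top, 44 mm thick, top surface at z = 753 mm, supported by four 60×60 mm square legs, each inset 26 mm from the nearest pair of top edges, running from the floor. Four apron rails, 60 mm thick and 61 mm tall, run between adjacent legs with their top edges flush with the underside of the top and their outer faces flush with the legs' outer faces.

B is a straight ladder. Two 31×42 mm vertical rails, 1613 mm tall, stand 429 mm apart (outside-to-outside) with their front faces coplanar on the −y side. 5 rungs, each 42 mm deep and 25 mm tall, span between the inner faces of the rails, front faces flush with the rails. The lowest rung's underside is at z = 228 mm and rungs are spaced 290 mm apart (underside to underside).

C is a spool: two coaxial disc flanges of radius 206 mm and thickness 18 mm, joined by a core cylinder of radius 56 mm and height 257 mm. The lower flange rests on z = 0 and the three cylinders share a vertical axis.

The ladder is on top of the table. The spool is on the floor beside the table on its −y side.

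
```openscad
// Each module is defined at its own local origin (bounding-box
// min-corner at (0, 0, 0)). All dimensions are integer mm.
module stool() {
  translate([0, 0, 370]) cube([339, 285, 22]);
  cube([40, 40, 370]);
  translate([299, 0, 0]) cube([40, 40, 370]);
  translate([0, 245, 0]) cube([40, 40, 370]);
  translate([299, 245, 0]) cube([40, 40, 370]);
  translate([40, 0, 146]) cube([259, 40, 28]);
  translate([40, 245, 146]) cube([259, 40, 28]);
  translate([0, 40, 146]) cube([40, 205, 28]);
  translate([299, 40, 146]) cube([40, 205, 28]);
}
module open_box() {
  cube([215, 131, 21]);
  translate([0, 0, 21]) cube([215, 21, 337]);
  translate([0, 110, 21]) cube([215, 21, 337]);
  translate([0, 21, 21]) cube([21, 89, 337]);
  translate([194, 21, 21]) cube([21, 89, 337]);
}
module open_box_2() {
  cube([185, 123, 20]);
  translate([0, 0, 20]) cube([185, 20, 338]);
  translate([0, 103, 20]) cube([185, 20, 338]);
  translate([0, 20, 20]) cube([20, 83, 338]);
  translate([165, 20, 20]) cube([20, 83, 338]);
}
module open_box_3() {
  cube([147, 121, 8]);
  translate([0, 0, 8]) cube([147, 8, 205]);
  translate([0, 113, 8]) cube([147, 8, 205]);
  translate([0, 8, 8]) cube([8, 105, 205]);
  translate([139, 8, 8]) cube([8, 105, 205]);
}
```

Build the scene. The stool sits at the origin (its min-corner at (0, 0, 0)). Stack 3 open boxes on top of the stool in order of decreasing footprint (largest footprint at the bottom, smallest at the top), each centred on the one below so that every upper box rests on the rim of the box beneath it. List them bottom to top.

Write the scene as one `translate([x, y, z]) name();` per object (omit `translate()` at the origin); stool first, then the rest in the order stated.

stool();
translate([62, 77, 392]) open_box();
translate([77, 81, 750]) open_box_2();
translate([96, 82, 1108]) open_box_3();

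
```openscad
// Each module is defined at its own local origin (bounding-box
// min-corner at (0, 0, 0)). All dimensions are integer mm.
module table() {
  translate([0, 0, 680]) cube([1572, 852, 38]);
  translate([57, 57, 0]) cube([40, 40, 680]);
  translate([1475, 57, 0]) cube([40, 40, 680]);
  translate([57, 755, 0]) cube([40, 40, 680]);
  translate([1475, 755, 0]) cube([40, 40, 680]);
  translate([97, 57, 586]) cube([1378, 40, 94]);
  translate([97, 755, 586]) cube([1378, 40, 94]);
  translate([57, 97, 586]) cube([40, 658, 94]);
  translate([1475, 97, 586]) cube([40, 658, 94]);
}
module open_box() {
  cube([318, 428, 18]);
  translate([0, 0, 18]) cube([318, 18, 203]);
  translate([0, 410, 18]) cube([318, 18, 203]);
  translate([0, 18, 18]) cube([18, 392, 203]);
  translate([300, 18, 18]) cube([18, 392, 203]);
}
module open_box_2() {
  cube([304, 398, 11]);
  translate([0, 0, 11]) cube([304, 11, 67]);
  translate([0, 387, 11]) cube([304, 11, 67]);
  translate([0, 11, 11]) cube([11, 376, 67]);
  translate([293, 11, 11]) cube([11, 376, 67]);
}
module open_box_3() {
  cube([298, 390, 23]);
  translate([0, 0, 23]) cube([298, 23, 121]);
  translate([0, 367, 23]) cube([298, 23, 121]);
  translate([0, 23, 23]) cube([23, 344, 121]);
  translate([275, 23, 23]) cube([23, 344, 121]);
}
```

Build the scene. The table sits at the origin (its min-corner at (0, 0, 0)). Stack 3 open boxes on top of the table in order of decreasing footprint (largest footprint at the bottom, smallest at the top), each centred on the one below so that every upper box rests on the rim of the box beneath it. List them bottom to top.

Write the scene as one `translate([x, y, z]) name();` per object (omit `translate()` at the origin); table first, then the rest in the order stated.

table();
translate([627, 212, 718]) open_box();
translate([634, 227, 939]) open_box_2();
translate([637, 231, 1017]) open_box_3();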